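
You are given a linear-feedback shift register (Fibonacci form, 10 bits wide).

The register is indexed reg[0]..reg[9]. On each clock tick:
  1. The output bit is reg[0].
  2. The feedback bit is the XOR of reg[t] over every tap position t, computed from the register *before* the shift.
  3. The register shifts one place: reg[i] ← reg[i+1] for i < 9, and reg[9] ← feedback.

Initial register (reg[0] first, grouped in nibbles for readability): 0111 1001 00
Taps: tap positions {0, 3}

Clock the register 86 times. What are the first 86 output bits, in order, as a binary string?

01111001001011000001001100100010100011011011100000011110001110111111100100001100010110

tick  register→output (feedback)
  0  0111100100→0 (1)
  1  1111001001→1 (0)
  2  1110010010→1 (1)
  3  1100100101→1 (1)
  4  1001001011→1 (0)
  5  0010010110→0 (0)
  6  0100101100→0 (0)
  7  1001011000→1 (0)
  8  0010110000→0 (0)
  9  0101100000→0 (1)
 10  1011000001→1 (0)
 11  0110000010→0 (0)
 12  1100000100→1 (1)
 13  1000001001→1 (1)
 14  0000010011→0 (0)
 15  0000100110→0 (0)
 16  0001001100→0 (1)
 17  0010011001→0 (0)
 18  0100110010→0 (0)
 19  1001100100→1 (0)
 20  0011001000→0 (1)
 21  0110010001→0 (0)
 22  1100100010→1 (1)
 23  1001000101→1 (0)
 24  0010001010→0 (0)
 25  0100010100→0 (0)
 26  1000101000→1 (1)
 27  0001010001→0 (1)
 28  0010100011→0 (0)
 29  0101000110→0 (1)
 30  1010001101→1 (1)
 31  0100011011→0 (0)
 32  1000110110→1 (1)
 33  0001101101→0 (1)
 34  0011011011→0 (1)
 35  0110110111→0 (0)
 36  1101101110→1 (0)
 37  1011011100→1 (0)
 38  0110111000→0 (0)
 39  1101110000→1 (0)
 40  1011100000→1 (0)
 41  0111000000→0 (1)
 42  1110000001→1 (1)
 43  1100000011→1 (1)
 44  1000000111→1 (1)
 45  0000001111→0 (0)
 46  0000011110→0 (0)
 47  0000111100→0 (0)
 48  0001111000→0 (1)
 49  0011110001→0 (1)
 50  0111100011→0 (1)
 51  1111000111→1 (0)
 52  1110001110→1 (1)
 53  1100011101→1 (1)
 54  1000111011→1 (1)
 55  0001110111→0 (1)
 56  0011101111→0 (1)
 57  0111011111→0 (1)
 58  1110111111→1 (1)
 59  1101111111→1 (0)
 60  1011111110→1 (0)
 61  0111111100→0 (1)
 62  1111111001→1 (0)
 63  1111110010→1 (0)
 64  1111100100→1 (0)
 65  1111001000→1 (0)
 66  1110010000→1 (1)
 67  1100100001→1 (1)
 68  1001000011→1 (0)
 69  0010000110→0 (0)
 70  0100001100→0 (0)
 71  1000011000→1 (1)
 72  0000110001→0 (0)
 73  0001100010→0 (1)
 74  0011000101→0 (1)
 75  0110001011→0 (0)
 76  1100010110→1 (1)
 77  1000101101→1 (1)
 78  0001011011→0 (1)
 79  0010110111→0 (0)
 80  0101101110→0 (1)
 81  1011011101→1 (0)
 82  0110111010→0 (0)
 83  1101110100→1 (0)
 84  1011101000→1 (0)
 85  0111010000→0 (1)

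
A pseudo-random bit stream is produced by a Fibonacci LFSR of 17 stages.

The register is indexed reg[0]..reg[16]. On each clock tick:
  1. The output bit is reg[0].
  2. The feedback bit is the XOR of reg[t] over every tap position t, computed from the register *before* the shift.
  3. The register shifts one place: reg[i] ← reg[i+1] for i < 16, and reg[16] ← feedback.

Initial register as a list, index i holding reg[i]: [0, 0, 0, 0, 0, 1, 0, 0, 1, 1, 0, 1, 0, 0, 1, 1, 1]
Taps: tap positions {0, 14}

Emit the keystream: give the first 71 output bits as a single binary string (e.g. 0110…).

00000100110100111111110111010011100011110000100011011100000001001111000

k : reg_k → out_k, fb_k
0: 00000100110100111 → 0, fb=1
1: 00001001101001111 → 0, fb=1
2: 00010011010011111 → 0, fb=1
3: 00100110100111111 → 0, fb=1
4: 01001101001111111 → 0, fb=1
5: 10011010011111111 → 1, fb=0
6: 00110100111111110 → 0, fb=1
7: 01101001111111101 → 0, fb=1
8: 11010011111111011 → 1, fb=1
9: 10100111111110111 → 1, fb=0
10: 01001111111101110 → 0, fb=1
11: 10011111111011101 → 1, fb=0
12: 00111111110111010 → 0, fb=0
13: 01111111101110100 → 0, fb=1
14: 11111111011101001 → 1, fb=1
15: 11111110111010011 → 1, fb=1
16: 11111101110100111 → 1, fb=0
17: 11111011101001110 → 1, fb=0
18: 11110111010011100 → 1, fb=0
19: 11101110100111000 → 1, fb=1
20: 11011101001110001 → 1, fb=1
21: 10111010011100011 → 1, fb=1
22: 01110100111000111 → 0, fb=1
23: 11101001110001111 → 1, fb=0
24: 11010011100011110 → 1, fb=0
25: 10100111000111100 → 1, fb=0
26: 01001110001111000 → 0, fb=0
27: 10011100011110000 → 1, fb=1
28: 00111000111100001 → 0, fb=0
29: 01110001111000010 → 0, fb=0
30: 11100011110000100 → 1, fb=0
31: 11000111100001000 → 1, fb=1
32: 10001111000010001 → 1, fb=1
33: 00011110000100011 → 0, fb=0
34: 00111100001000110 → 0, fb=1
35: 01111000010001101 → 0, fb=1
36: 11110000100011011 → 1, fb=1
37: 11100001000110111 → 1, fb=0
38: 11000010001101110 → 1, fb=0
39: 10000100011011100 → 1, fb=0
40: 00001000110111000 → 0, fb=0
41: 00010001101110000 → 0, fb=0
42: 00100011011100000 → 0, fb=0
43: 01000110111000000 → 0, fb=0
44: 10001101110000000 → 1, fb=1
45: 00011011100000001 → 0, fb=0
46: 00110111000000010 → 0, fb=0
47: 01101110000000100 → 0, fb=1
48: 11011100000001001 → 1, fb=1
49: 10111000000010011 → 1, fb=1
50: 01110000000100111 → 0, fb=1
51: 11100000001001111 → 1, fb=0
52: 11000000010011110 → 1, fb=0
53: 10000000100111100 → 1, fb=0
54: 00000001001111000 → 0, fb=0
55: 00000010011110000 → 0, fb=0
56: 00000100111100000 → 0, fb=0
57: 00001001111000000 → 0, fb=0
58: 00010011110000000 → 0, fb=0
59: 00100111100000000 → 0, fb=0
60: 01001111000000000 → 0, fb=0
61: 10011110000000000 → 1, fb=1
62: 00111100000000001 → 0, fb=0
63: 01111000000000010 → 0, fb=0
64: 11110000000000100 → 1, fb=0
65: 11100000000001000 → 1, fb=1
66: 11000000000010001 → 1, fb=1
67: 10000000000100011 → 1, fb=1
68: 00000000001000111 → 0, fb=1
69: 00000000010001111 → 0, fb=1
70: 00000000100011111 → 0, fb=1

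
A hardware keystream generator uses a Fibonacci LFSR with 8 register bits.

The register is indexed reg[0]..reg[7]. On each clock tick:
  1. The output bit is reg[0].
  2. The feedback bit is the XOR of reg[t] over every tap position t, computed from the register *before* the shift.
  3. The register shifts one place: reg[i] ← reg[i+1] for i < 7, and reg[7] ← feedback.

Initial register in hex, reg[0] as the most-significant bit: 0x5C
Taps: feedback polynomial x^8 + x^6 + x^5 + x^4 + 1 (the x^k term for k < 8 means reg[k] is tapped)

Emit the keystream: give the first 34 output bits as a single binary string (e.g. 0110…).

0101110000011000101011001100101111

k : reg_k → out_k, fb_k
0: 01011100 → 0, fb=0
1: 10111000 → 1, fb=0
2: 01110000 → 0, fb=0
3: 11100000 → 1, fb=1
4: 11000001 → 1, fb=1
5: 10000011 → 1, fb=0
6: 00000110 → 0, fb=0
7: 00001100 → 0, fb=0
8: 00011000 → 0, fb=1
9: 00110001 → 0, fb=0
10: 01100010 → 0, fb=1
11: 11000101 → 1, fb=0
12: 10001010 → 1, fb=1
13: 00010101 → 0, fb=1
14: 00101011 → 0, fb=0
15: 01010110 → 0, fb=0
16: 10101100 → 1, fb=1
17: 01011001 → 0, fb=1
18: 10110011 → 1, fb=0
19: 01100110 → 0, fb=0
20: 11001100 → 1, fb=1
21: 10011001 → 1, fb=0
22: 00110010 → 0, fb=1
23: 01100101 → 0, fb=1
24: 11001011 → 1, fb=1
25: 10010111 → 1, fb=1
26: 00101111 → 0, fb=1
27: 01011111 → 0, fb=1
28: 10111111 → 1, fb=0
29: 01111110 → 0, fb=1
30: 11111101 → 1, fb=1
31: 11111011 → 1, fb=1
32: 11110111 → 1, fb=1
33: 11101111 → 1, fb=0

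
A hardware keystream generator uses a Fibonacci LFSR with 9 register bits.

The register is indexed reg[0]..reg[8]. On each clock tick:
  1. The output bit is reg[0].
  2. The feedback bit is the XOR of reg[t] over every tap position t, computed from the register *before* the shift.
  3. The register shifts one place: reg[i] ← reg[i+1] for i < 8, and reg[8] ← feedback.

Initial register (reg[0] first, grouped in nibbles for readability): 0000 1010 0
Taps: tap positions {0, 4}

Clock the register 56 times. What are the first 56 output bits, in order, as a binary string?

step | reg (before) | out | fb
   0 | 000010100 | 0 | 1
   1 | 000101001 | 0 | 0
   2 | 001010010 | 0 | 1
   3 | 010100101 | 0 | 0
   4 | 101001010 | 1 | 1
   5 | 010010101 | 0 | 1
   6 | 100101011 | 1 | 1
   7 | 001010111 | 0 | 1
   8 | 010101111 | 0 | 0
   9 | 101011110 | 1 | 0
  10 | 010111100 | 0 | 1
  11 | 101111001 | 1 | 0
  12 | 011110010 | 0 | 1
  13 | 111100101 | 1 | 1
  14 | 111001011 | 1 | 1
  15 | 110010111 | 1 | 0
  16 | 100101110 | 1 | 1
  17 | 001011101 | 0 | 1
  18 | 010111011 | 0 | 1
  19 | 101110111 | 1 | 0
  20 | 011101110 | 0 | 0
  21 | 111011100 | 1 | 0
  22 | 110111000 | 1 | 0
  23 | 101110000 | 1 | 0
  24 | 011100000 | 0 | 0
  25 | 111000000 | 1 | 1
  26 | 110000001 | 1 | 1
  27 | 100000011 | 1 | 1
  28 | 000000111 | 0 | 0
  29 | 000001110 | 0 | 0
  30 | 000011100 | 0 | 1
  31 | 000111001 | 0 | 1
  32 | 001110011 | 0 | 1
  33 | 011100111 | 0 | 0
  34 | 111001110 | 1 | 1
  35 | 110011101 | 1 | 0
  36 | 100111010 | 1 | 0
  37 | 001110100 | 0 | 1
  38 | 011101001 | 0 | 0
  39 | 111010010 | 1 | 0
  40 | 110100100 | 1 | 1
  41 | 101001001 | 1 | 1
  42 | 010010011 | 0 | 1
  43 | 100100111 | 1 | 1
  44 | 001001111 | 0 | 0
  45 | 010011110 | 0 | 1
  46 | 100111101 | 1 | 0
  47 | 001111010 | 0 | 1
  48 | 011110101 | 0 | 1
  49 | 111101011 | 1 | 1
  50 | 111010111 | 1 | 0
  51 | 110101110 | 1 | 1
  52 | 101011101 | 1 | 0
  53 | 010111010 | 0 | 1
  54 | 101110101 | 1 | 0
  55 | 011101010 | 0 | 0

00001010010101111001011101110000001110011101001001111010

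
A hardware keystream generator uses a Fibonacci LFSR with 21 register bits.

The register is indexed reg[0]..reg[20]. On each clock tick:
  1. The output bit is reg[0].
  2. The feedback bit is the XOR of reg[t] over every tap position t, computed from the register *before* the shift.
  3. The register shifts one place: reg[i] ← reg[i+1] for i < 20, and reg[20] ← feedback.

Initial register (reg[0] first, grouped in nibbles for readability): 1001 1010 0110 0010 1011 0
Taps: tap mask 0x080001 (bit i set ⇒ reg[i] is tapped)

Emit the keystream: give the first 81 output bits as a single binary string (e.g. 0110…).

step | reg (before) | out | fb
   0 | 100110100110001010110 | 1 | 0
   1 | 001101001100010101100 | 0 | 0
   2 | 011010011000101011000 | 0 | 0
   3 | 110100110001010110000 | 1 | 1
   4 | 101001100010101100001 | 1 | 1
   5 | 010011000101011000011 | 0 | 1
   6 | 100110001010110000111 | 1 | 0
   7 | 001100010101100001110 | 0 | 1
   8 | 011000101011000011101 | 0 | 0
   9 | 110001010110000111010 | 1 | 0
  10 | 100010101100001110100 | 1 | 1
  11 | 000101011000011101001 | 0 | 0
  12 | 001010110000111010010 | 0 | 1
  13 | 010101100001110100101 | 0 | 0
  14 | 101011000011101001010 | 1 | 0
  15 | 010110000111010010100 | 0 | 0
  16 | 101100001110100101000 | 1 | 1
  17 | 011000011101001010001 | 0 | 0
  18 | 110000111010010100010 | 1 | 0
  19 | 100001110100101000100 | 1 | 1
  20 | 000011101001010001001 | 0 | 0
  21 | 000111010010100010010 | 0 | 1
  22 | 001110100101000100101 | 0 | 0
  23 | 011101001010001001010 | 0 | 1
  24 | 111010010100010010101 | 1 | 1
  25 | 110100101000100101011 | 1 | 0
  26 | 101001010001001010110 | 1 | 0
  27 | 010010100010010101100 | 0 | 0
  28 | 100101000100101011000 | 1 | 1
  29 | 001010001001010110001 | 0 | 0
  30 | 010100010010101100010 | 0 | 1
  31 | 101000100101011000101 | 1 | 1
  32 | 010001001010110001011 | 0 | 1
  33 | 100010010101100010111 | 1 | 0
  34 | 000100101011000101110 | 0 | 1
  35 | 001001010110001011101 | 0 | 0
  36 | 010010101100010111010 | 0 | 1
  37 | 100101011000101110101 | 1 | 1
  38 | 001010110001011101011 | 0 | 1
  39 | 010101100010111010111 | 0 | 1
  40 | 101011000101110101111 | 1 | 0
  41 | 010110001011101011110 | 0 | 1
  42 | 101100010111010111101 | 1 | 1
  43 | 011000101110101111011 | 0 | 1
  44 | 110001011101011110111 | 1 | 0
  45 | 100010111010111101110 | 1 | 0
  46 | 000101110101111011100 | 0 | 0
  47 | 001011101011110111000 | 0 | 0
  48 | 010111010111101110000 | 0 | 0
  49 | 101110101111011100000 | 1 | 1
  50 | 011101011110111000001 | 0 | 0
  51 | 111010111101110000010 | 1 | 0
  52 | 110101111011100000100 | 1 | 1
  53 | 101011110111000001001 | 1 | 1
  54 | 010111101110000010011 | 0 | 1
  55 | 101111011100000100111 | 1 | 0
  56 | 011110111000001001110 | 0 | 1
  57 | 111101110000010011101 | 1 | 1
  58 | 111011100000100111011 | 1 | 0
  59 | 110111000001001110110 | 1 | 0
  60 | 101110000010011101100 | 1 | 1
  61 | 011100000100111011001 | 0 | 0
  62 | 111000001001110110010 | 1 | 0
  63 | 110000010011101100100 | 1 | 1
  64 | 100000100111011001001 | 1 | 1
  65 | 000001001110110010011 | 0 | 1
  66 | 000010011101100100111 | 0 | 1
  67 | 000100111011001001111 | 0 | 1
  68 | 001001110110010011111 | 0 | 1
  69 | 010011101100100111111 | 0 | 1
  70 | 100111011001001111111 | 1 | 0
  71 | 001110110010011111110 | 0 | 1
  72 | 011101100100111111101 | 0 | 0
  73 | 111011001001111111010 | 1 | 0
  74 | 110110010011111110100 | 1 | 1
  75 | 101100100111111101001 | 1 | 1
  76 | 011001001111111010011 | 0 | 1
  77 | 110010011111110100111 | 1 | 0
  78 | 100100111111101001110 | 1 | 0
  79 | 001001111111010011100 | 0 | 0
  80 | 010011111110100111000 | 0 | 0

100110100110001010110000111010010100010010101100010111010111101110000010011101100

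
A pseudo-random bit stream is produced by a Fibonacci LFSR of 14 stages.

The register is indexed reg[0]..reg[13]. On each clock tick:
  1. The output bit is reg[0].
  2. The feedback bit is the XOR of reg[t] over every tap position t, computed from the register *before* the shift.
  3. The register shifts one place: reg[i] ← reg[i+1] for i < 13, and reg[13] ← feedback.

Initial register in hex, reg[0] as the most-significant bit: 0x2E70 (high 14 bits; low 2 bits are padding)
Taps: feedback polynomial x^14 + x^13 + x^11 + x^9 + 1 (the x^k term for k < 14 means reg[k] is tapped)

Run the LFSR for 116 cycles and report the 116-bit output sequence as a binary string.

k : reg_k → out_k, fb_k
0: 00101110011100 → 0, fb=0
1: 01011100111000 → 0, fb=1
2: 10111001110001 → 1, fb=1
3: 01110011100011 → 0, fb=1
4: 11100111000111 → 1, fb=1
5: 11001110001111 → 1, fb=1
6: 10011100011111 → 1, fb=0
7: 00111000111110 → 0, fb=0
8: 01110001111100 → 0, fb=0
9: 11100011111000 → 1, fb=0
10: 11000111110000 → 1, fb=0
11: 10001111100000 → 1, fb=1
12: 00011111000001 → 0, fb=1
13: 00111110000011 → 0, fb=1
14: 01111100000111 → 0, fb=0
15: 11111000001110 → 1, fb=0
16: 11110000011100 → 1, fb=1
17: 11100000111001 → 1, fb=1
18: 11000001110011 → 1, fb=1
19: 10000011100111 → 1, fb=1
20: 00000111001111 → 0, fb=0
21: 00001110011110 → 0, fb=0
22: 00011100111100 → 0, fb=0
23: 00111001111000 → 0, fb=1
24: 01110011110001 → 0, fb=0
25: 11100111100010 → 1, fb=1
26: 11001111000101 → 1, fb=1
27: 10011110001011 → 1, fb=0
28: 00111100010110 → 0, fb=0
29: 01111000101100 → 0, fb=1
30: 11110001011001 → 1, fb=1
31: 11100010110011 → 1, fb=1
32: 11000101100111 → 1, fb=1
33: 10001011001111 → 1, fb=1
34: 00010110011111 → 0, fb=1
35: 00101100111111 → 0, fb=1
36: 01011001111111 → 0, fb=1
37: 10110011111111 → 1, fb=0
38: 01100111111110 → 0, fb=0
39: 11001111111100 → 1, fb=1
40: 10011111111001 → 1, fb=1
41: 00111111110011 → 0, fb=0
42: 01111111100110 → 0, fb=1
43: 11111111001101 → 1, fb=1
44: 11111110011011 → 1, fb=1
45: 11111100110111 → 1, fb=0
46: 11111001101110 → 1, fb=0
47: 11110011011100 → 1, fb=1
48: 11100110111001 → 1, fb=1
49: 11001101110011 → 1, fb=1
50: 10011011100111 → 1, fb=1
51: 00110111001111 → 0, fb=0
52: 01101110011110 → 0, fb=0
53: 11011100111100 → 1, fb=1
54: 10111001111001 → 1, fb=1
55: 01110011110011 → 0, fb=0
56: 11100111100110 → 1, fb=0
57: 11001111001100 → 1, fb=0
58: 10011110011000 → 1, fb=0
59: 00111100110000 → 0, fb=1
60: 01111001100001 → 0, fb=1
61: 11110011000011 → 1, fb=0
62: 11100110000110 → 1, fb=0
63: 11001100001100 → 1, fb=0
64: 10011000011000 → 1, fb=0
65: 00110000110000 → 0, fb=1
66: 01100001100001 → 0, fb=1
67: 11000011000011 → 1, fb=0
68: 10000110000110 → 1, fb=0
69: 00001100001100 → 0, fb=1
70: 00011000011001 → 0, fb=0
71: 00110000110010 → 0, fb=1
72: 01100001100101 → 0, fb=0
73: 11000011001010 → 1, fb=1
74: 10000110010101 → 1, fb=0
75: 00001100101010 → 0, fb=0
76: 00011001010100 → 0, fb=0
77: 00110010101000 → 0, fb=0
78: 01100101010000 → 0, fb=1
79: 11001010100001 → 1, fb=0
80: 10010101000010 → 1, fb=1
81: 00101010000101 → 0, fb=0
82: 01010100001010 → 0, fb=0
83: 10101000010100 → 1, fb=1
84: 01010000101001 → 0, fb=1
85: 10100001010011 → 1, fb=1
86: 01000010100111 → 0, fb=0
87: 10000101001110 → 1, fb=0
88: 00001010011100 → 0, fb=0
89: 00010100111000 → 0, fb=1
90: 00101001110001 → 0, fb=0
91: 01010011100010 → 0, fb=0
92: 10100111000100 → 1, fb=0
93: 01001110001000 → 0, fb=0
94: 10011100010000 → 1, fb=0
95: 00111000100000 → 0, fb=0
96: 01110001000000 → 0, fb=0
97: 11100010000000 → 1, fb=1
98: 11000100000001 → 1, fb=0
99: 10001000000010 → 1, fb=1
100: 00010000000101 → 0, fb=0
101: 00100000001010 → 0, fb=0
102: 01000000010100 → 0, fb=0
103: 10000000101000 → 1, fb=1
104: 00000001010001 → 0, fb=0
105: 00000010100010 → 0, fb=0
106: 00000101000100 → 0, fb=1
107: 00001010001001 → 0, fb=1
108: 00010100010011 → 0, fb=0
109: 00101000100110 → 0, fb=1
110: 01010001001101 → 0, fb=0
111: 10100010011010 → 1, fb=0
112: 01000100110100 → 0, fb=0
113: 10001001101000 → 1, fb=1
114: 00010011010001 → 0, fb=0
115: 00100110100010 → 0, fb=0

00101110011100011111000001110011110001011001111111100110111001111001100001100001100101010000101001110001000000010100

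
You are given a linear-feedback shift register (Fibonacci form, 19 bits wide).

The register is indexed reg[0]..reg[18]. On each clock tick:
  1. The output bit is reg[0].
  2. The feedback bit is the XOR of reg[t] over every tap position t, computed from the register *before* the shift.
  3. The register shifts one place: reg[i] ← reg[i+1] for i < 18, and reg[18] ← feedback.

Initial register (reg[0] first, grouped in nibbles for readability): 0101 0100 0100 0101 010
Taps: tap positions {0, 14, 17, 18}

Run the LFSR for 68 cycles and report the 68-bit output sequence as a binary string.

tick  register→output (feedback)
  0  0101010001000101010→0 (1)
  1  1010100010001010101→1 (1)
  2  0101000100010101011→0 (0)
  3  1010001000101010110→1 (1)
  4  0100010001010101101→0 (1)
  5  1000100010101011011→1 (0)
  6  0001000101010110110→0 (0)
  7  0010001010101101100→0 (0)
  8  0100010101011011000→0 (1)
  9  1000101010110110001→1 (1)
 10  0001010101101100011→0 (0)
 11  0010101011011000110→0 (1)
 12  0101010110110001101→0 (1)
 13  1010101101100011011→1 (0)
 14  0101011011000110110→0 (0)
 15  1010110110001101100→1 (1)
 16  0101101100011011001→0 (0)
 17  1011011000110110010→1 (1)
 18  0110110001101100101→0 (1)
 19  1101100011011001011→1 (1)
 20  1011000110110010111→1 (0)
 21  0110001101100101110→0 (1)
 22  1100011011001011101→1 (1)
 23  1000110110010111011→1 (0)
 24  0001101100101110110→0 (0)
 25  0011011001011101100→0 (0)
 26  0110110010111011000→0 (1)
 27  1101100101110110001→1 (1)
 28  1011001011101100011→1 (1)
 29  0110010111011000111→0 (0)
 30  1100101110110001110→1 (0)
 31  1001011101100011100→1 (0)
 32  0010111011000111000→0 (1)
 33  0101110110001110001→0 (0)
 34  1011101100011100010→1 (0)
 35  0111011000111000100→0 (0)
 36  1110110001110001000→1 (1)
 37  1101100011100010001→1 (1)
 38  1011000111000100011→1 (1)
 39  0110001110001000111→0 (0)
 40  1100011100010001110→1 (0)
 41  1000111000100011100→1 (0)
 42  0001110001000111000→0 (1)
 43  0011100010001110001→0 (0)
 44  0111000100011100010→0 (1)
 45  1110001000111000101→1 (0)
 46  1100010001110001010→1 (0)
 47  1000100011100010100→1 (0)
 48  0001000111000101000→0 (0)
 49  0010001110001010000→0 (1)
 50  0100011100010100001→0 (1)
 51  1000111000101000011→1 (1)
 52  0001110001010000111→0 (0)
 53  0011100010100001110→0 (1)
 54  0111000101000011101→0 (0)
 55  1110001010000111010→1 (1)
 56  1100010100001110101→1 (1)
 57  1000101000011101011→1 (1)
 58  0001010000111010111→0 (1)
 59  0010100001110101111→0 (0)
 60  0101000011101011110→0 (0)
 61  1010000111010111100→1 (0)
 62  0100001110101111000→0 (1)
 63  1000011101011110001→1 (1)
 64  0000111010111100011→0 (0)
 65  0001110101111000110→0 (1)
 66  0011101011110001101→0 (1)
 67  0111010111100011011→0 (1)

01010100010001010101101100011011001011101100011100010001110001010000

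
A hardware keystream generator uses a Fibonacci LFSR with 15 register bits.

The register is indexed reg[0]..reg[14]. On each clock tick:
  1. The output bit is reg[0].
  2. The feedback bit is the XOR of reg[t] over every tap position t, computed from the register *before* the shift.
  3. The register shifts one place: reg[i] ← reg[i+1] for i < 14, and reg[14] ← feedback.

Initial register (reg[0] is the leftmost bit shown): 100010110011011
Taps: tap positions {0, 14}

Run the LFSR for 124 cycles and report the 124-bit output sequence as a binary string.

tick  register→output (feedback)
  0  100010110011011→1 (0)
  1  000101100110110→0 (0)
  2  001011001101100→0 (0)
  3  010110011011000→0 (0)
  4  101100110110000→1 (1)
  5  011001101100001→0 (1)
  6  110011011000011→1 (0)
  7  100110110000110→1 (1)
  8  001101100001101→0 (1)
  9  011011000011011→0 (1)
 10  110110000110111→1 (0)
 11  101100001101110→1 (1)
 12  011000011011101→0 (1)
 13  110000110111011→1 (0)
 14  100001101110110→1 (1)
 15  000011011101101→0 (1)
 16  000110111011011→0 (1)
 17  001101110110111→0 (1)
 18  011011101101111→0 (1)
 19  110111011011111→1 (0)
 20  101110110111110→1 (1)
 21  011101101111101→0 (1)
 22  111011011111011→1 (0)
 23  110110111110110→1 (1)
 24  101101111101101→1 (0)
 25  011011111011010→0 (0)
 26  110111110110100→1 (1)
 27  101111101101001→1 (0)
 28  011111011010010→0 (0)
 29  111110110100100→1 (1)
 30  111101101001001→1 (0)
 31  111011010010010→1 (1)
 32  110110100100101→1 (0)
 33  101101001001010→1 (1)
 34  011010010010101→0 (1)
 35  110100100101011→1 (0)
 36  101001001010110→1 (1)
 37  010010010101101→0 (1)
 38  100100101011011→1 (0)
 39  001001010110110→0 (0)
 40  010010101101100→0 (0)
 41  100101011011000→1 (1)
 42  001010110110001→0 (1)
 43  010101101100011→0 (1)
 44  101011011000111→1 (0)
 45  010110110001110→0 (0)
 46  101101100011100→1 (1)
 47  011011000111001→0 (1)
 48  110110001110011→1 (0)
 49  101100011100110→1 (1)
 50  011000111001101→0 (1)
 51  110001110011011→1 (0)
 52  100011100110110→1 (1)
 53  000111001101101→0 (1)
 54  001110011011011→0 (1)
 55  011100110110111→0 (1)
 56  111001101101111→1 (0)
 57  110011011011110→1 (1)
 58  100110110111101→1 (0)
 59  001101101111010→0 (0)
 60  011011011110100→0 (0)
 61  110110111101000→1 (1)
 62  101101111010001→1 (0)
 63  011011110100010→0 (0)
 64  110111101000100→1 (1)
 65  101111010001001→1 (0)
 66  011110100010010→0 (0)
 67  111101000100100→1 (1)
 68  111010001001001→1 (0)
 69  110100010010010→1 (1)
 70  101000100100101→1 (0)
 71  010001001001010→0 (0)
 72  100010010010100→1 (1)
 73  000100100101001→0 (1)
 74  001001001010011→0 (1)
 75  010010010100111→0 (1)
 76  100100101001111→1 (0)
 77  001001010011110→0 (0)
 78  010010100111100→0 (0)
 79  100101001111000→1 (1)
 80  001010011110001→0 (1)
 81  010100111100011→0 (1)
 82  101001111000111→1 (0)
 83  010011110001110→0 (0)
 84  100111100011100→1 (1)
 85  001111000111001→0 (1)
 86  011110001110011→0 (1)
 87  111100011100111→1 (0)
 88  111000111001110→1 (1)
 89  110001110011101→1 (0)
 90  100011100111010→1 (1)
 91  000111001110101→0 (1)
 92  001110011101011→0 (1)
 93  011100111010111→0 (1)
 94  111001110101111→1 (0)
 95  110011101011110→1 (1)
 96  100111010111101→1 (0)
 97  001110101111010→0 (0)
 98  011101011110100→0 (0)
 99  111010111101000→1 (1)
100  110101111010001→1 (0)
101  101011110100010→1 (1)
102  010111101000101→0 (1)
103  101111010001011→1 (0)
104  011110100010110→0 (0)
105  111101000101100→1 (1)
106  111010001011001→1 (0)
107  110100010110010→1 (1)
108  101000101100101→1 (0)
109  010001011001010→0 (0)
110  100010110010100→1 (1)
111  000101100101001→0 (1)
112  001011001010011→0 (1)
113  010110010100111→0 (1)
114  101100101001111→1 (0)
115  011001010011110→0 (0)
116  110010100111100→1 (1)
117  100101001111001→1 (0)
118  001010011110010→0 (0)
119  010100111100100→0 (0)
120  101001111001000→1 (1)
121  010011110010001→0 (1)
122  100111100100011→1 (0)
123  001111001000110→0 (0)

1000101100110110000110111011011111011010010010101101100011100110110111101000100100101001111000111001110101111010001011001010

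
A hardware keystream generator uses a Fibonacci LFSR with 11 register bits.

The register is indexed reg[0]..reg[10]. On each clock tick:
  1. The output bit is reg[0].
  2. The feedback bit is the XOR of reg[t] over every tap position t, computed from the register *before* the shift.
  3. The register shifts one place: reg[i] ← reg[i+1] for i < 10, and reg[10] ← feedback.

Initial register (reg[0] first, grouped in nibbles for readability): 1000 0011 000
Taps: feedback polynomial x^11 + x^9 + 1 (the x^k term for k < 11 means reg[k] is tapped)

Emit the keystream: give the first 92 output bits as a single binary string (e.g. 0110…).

10000011000101010010100010000100000101011111110111001100100111100001011001010111000010001101

step | reg (before) | out | fb
   0 | 10000011000 | 1 | 1
   1 | 00000110001 | 0 | 0
   2 | 00001100010 | 0 | 1
   3 | 00011000101 | 0 | 0
   4 | 00110001010 | 0 | 1
   5 | 01100010101 | 0 | 0
   6 | 11000101010 | 1 | 0
   7 | 10001010100 | 1 | 1
   8 | 00010101001 | 0 | 0
   9 | 00101010010 | 0 | 1
  10 | 01010100101 | 0 | 0
  11 | 10101001010 | 1 | 0
  12 | 01010010100 | 0 | 0
  13 | 10100101000 | 1 | 1
  14 | 01001010001 | 0 | 0
  15 | 10010100010 | 1 | 0
  16 | 00101000100 | 0 | 0
  17 | 01010001000 | 0 | 0
  18 | 10100010000 | 1 | 1
  19 | 01000100001 | 0 | 0
  20 | 10001000010 | 1 | 0
  21 | 00010000100 | 0 | 0
  22 | 00100001000 | 0 | 0
  23 | 01000010000 | 0 | 0
  24 | 10000100000 | 1 | 1
  25 | 00001000001 | 0 | 0
  26 | 00010000010 | 0 | 1
  27 | 00100000101 | 0 | 0
  28 | 01000001010 | 0 | 1
  29 | 10000010101 | 1 | 1
  30 | 00000101011 | 0 | 1
  31 | 00001010111 | 0 | 1
  32 | 00010101111 | 0 | 1
  33 | 00101011111 | 0 | 1
  34 | 01010111111 | 0 | 1
  35 | 10101111111 | 1 | 0
  36 | 01011111110 | 0 | 1
  37 | 10111111101 | 1 | 1
  38 | 01111111011 | 0 | 1
  39 | 11111110111 | 1 | 0
  40 | 11111101110 | 1 | 0
  41 | 11111011100 | 1 | 1
  42 | 11110111001 | 1 | 1
  43 | 11101110011 | 1 | 0
  44 | 11011100110 | 1 | 0
  45 | 10111001100 | 1 | 1
  46 | 01110011001 | 0 | 0
  47 | 11100110010 | 1 | 0
  48 | 11001100100 | 1 | 1
  49 | 10011001001 | 1 | 1
  50 | 00110010011 | 0 | 1
  51 | 01100100111 | 0 | 1
  52 | 11001001111 | 1 | 0
  53 | 10010011110 | 1 | 0
  54 | 00100111100 | 0 | 0
  55 | 01001111000 | 0 | 0
  56 | 10011110000 | 1 | 1
  57 | 00111100001 | 0 | 0
  58 | 01111000010 | 0 | 1
  59 | 11110000101 | 1 | 1
  60 | 11100001011 | 1 | 0
  61 | 11000010110 | 1 | 0
  62 | 10000101100 | 1 | 1
  63 | 00001011001 | 0 | 0
  64 | 00010110010 | 0 | 1
  65 | 00101100101 | 0 | 0
  66 | 01011001010 | 0 | 1
  67 | 10110010101 | 1 | 1
  68 | 01100101011 | 0 | 1
  69 | 11001010111 | 1 | 0
  70 | 10010101110 | 1 | 0
  71 | 00101011100 | 0 | 0
  72 | 01010111000 | 0 | 0
  73 | 10101110000 | 1 | 1
  74 | 01011100001 | 0 | 0
  75 | 10111000010 | 1 | 0
  76 | 01110000100 | 0 | 0
  77 | 11100001000 | 1 | 1
  78 | 11000010001 | 1 | 1
  79 | 10000100011 | 1 | 0
  80 | 00001000110 | 0 | 1
  81 | 00010001101 | 0 | 0
  82 | 00100011010 | 0 | 1
  83 | 01000110101 | 0 | 0
  84 | 10001101010 | 1 | 0
  85 | 00011010100 | 0 | 0
  86 | 00110101000 | 0 | 0
  87 | 01101010000 | 0 | 0
  88 | 11010100000 | 1 | 1
  89 | 10101000001 | 1 | 1
  90 | 01010000011 | 0 | 1
  91 | 10100000111 | 1 | 0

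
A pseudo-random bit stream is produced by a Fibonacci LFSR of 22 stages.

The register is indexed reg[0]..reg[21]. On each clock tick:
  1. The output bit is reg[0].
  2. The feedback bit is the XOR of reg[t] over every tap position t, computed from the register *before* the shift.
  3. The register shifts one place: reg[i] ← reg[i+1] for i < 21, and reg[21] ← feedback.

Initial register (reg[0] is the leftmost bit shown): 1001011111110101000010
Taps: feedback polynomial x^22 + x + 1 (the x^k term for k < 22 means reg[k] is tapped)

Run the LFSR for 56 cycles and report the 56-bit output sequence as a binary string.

step | reg (before) | out | fb
   0 | 1001011111110101000010 | 1 | 1
   1 | 0010111111101010000101 | 0 | 0
   2 | 0101111111010100001010 | 0 | 1
   3 | 1011111110101000010101 | 1 | 1
   4 | 0111111101010000101011 | 0 | 1
   5 | 1111111010100001010111 | 1 | 0
   6 | 1111110101000010101110 | 1 | 0
   7 | 1111101010000101011100 | 1 | 0
   8 | 1111010100001010111000 | 1 | 0
   9 | 1110101000010101110000 | 1 | 0
  10 | 1101010000101011100000 | 1 | 0
  11 | 1010100001010111000000 | 1 | 1
  12 | 0101000010101110000001 | 0 | 1
  13 | 1010000101011100000011 | 1 | 1
  14 | 0100001010111000000111 | 0 | 1
  15 | 1000010101110000001111 | 1 | 1
  16 | 0000101011100000011111 | 0 | 0
  17 | 0001010111000000111110 | 0 | 0
  18 | 0010101110000001111100 | 0 | 0
  19 | 0101011100000011111000 | 0 | 1
  20 | 1010111000000111110001 | 1 | 1
  21 | 0101110000001111100011 | 0 | 1
  22 | 1011100000011111000111 | 1 | 1
  23 | 0111000000111110001111 | 0 | 1
  24 | 1110000001111100011111 | 1 | 0
  25 | 1100000011111000111110 | 1 | 0
  26 | 1000000111110001111100 | 1 | 1
  27 | 0000001111100011111001 | 0 | 0
  28 | 0000011111000111110010 | 0 | 0
  29 | 0000111110001111100100 | 0 | 0
  30 | 0001111100011111001000 | 0 | 0
  31 | 0011111000111110010000 | 0 | 0
  32 | 0111110001111100100000 | 0 | 1
  33 | 1111100011111001000001 | 1 | 0
  34 | 1111000111110010000010 | 1 | 0
  35 | 1110001111100100000100 | 1 | 0
  36 | 1100011111001000001000 | 1 | 0
  37 | 1000111110010000010000 | 1 | 1
  38 | 0001111100100000100001 | 0 | 0
  39 | 0011111001000001000010 | 0 | 0
  40 | 0111110010000010000100 | 0 | 1
  41 | 1111100100000100001001 | 1 | 0
  42 | 1111001000001000010010 | 1 | 0
  43 | 1110010000010000100100 | 1 | 0
  44 | 1100100000100001001000 | 1 | 0
  45 | 1001000001000010010000 | 1 | 1
  46 | 0010000010000100100001 | 0 | 0
  47 | 0100000100001001000010 | 0 | 1
  48 | 1000001000010010000101 | 1 | 1
  49 | 0000010000100100001011 | 0 | 0
  50 | 0000100001001000010110 | 0 | 0
  51 | 0001000010010000101100 | 0 | 0
  52 | 0010000100100001011000 | 0 | 0
  53 | 0100001001000010110000 | 0 | 1
  54 | 1000010010000101100001 | 1 | 1
  55 | 0000100100001011000011 | 0 | 0

10010111111101010000101011100000011111000111110010000010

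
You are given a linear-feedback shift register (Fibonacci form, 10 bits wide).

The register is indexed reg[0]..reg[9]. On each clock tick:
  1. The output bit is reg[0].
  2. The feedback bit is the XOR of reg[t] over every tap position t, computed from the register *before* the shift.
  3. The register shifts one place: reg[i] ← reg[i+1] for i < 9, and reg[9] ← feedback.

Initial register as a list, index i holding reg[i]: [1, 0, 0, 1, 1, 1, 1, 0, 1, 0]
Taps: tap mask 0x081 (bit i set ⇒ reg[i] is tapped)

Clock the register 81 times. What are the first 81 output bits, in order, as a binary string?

100111101011000110011111100101010100110011001010011111010011100001000110110010001

step | reg (before) | out | fb
   0 | 1001111010 | 1 | 1
   1 | 0011110101 | 0 | 1
   2 | 0111101011 | 0 | 0
   3 | 1111010110 | 1 | 0
   4 | 1110101100 | 1 | 0
   5 | 1101011000 | 1 | 1
   6 | 1010110001 | 1 | 1
   7 | 0101100011 | 0 | 0
   8 | 1011000110 | 1 | 0
   9 | 0110001100 | 0 | 1
  10 | 1100011001 | 1 | 1
  11 | 1000110011 | 1 | 1
  12 | 0001100111 | 0 | 1
  13 | 0011001111 | 0 | 1
  14 | 0110011111 | 0 | 1
  15 | 1100111111 | 1 | 0
  16 | 1001111110 | 1 | 0
  17 | 0011111100 | 0 | 1
  18 | 0111111001 | 0 | 0
  19 | 1111110010 | 1 | 1
  20 | 1111100101 | 1 | 0
  21 | 1111001010 | 1 | 1
  22 | 1110010101 | 1 | 0
  23 | 1100101010 | 1 | 1
  24 | 1001010101 | 1 | 0
  25 | 0010101010 | 0 | 0
  26 | 0101010100 | 0 | 1
  27 | 1010101001 | 1 | 1
  28 | 0101010011 | 0 | 0
  29 | 1010100110 | 1 | 0
  30 | 0101001100 | 0 | 1
  31 | 1010011001 | 1 | 1
  32 | 0100110011 | 0 | 0
  33 | 1001100110 | 1 | 0
  34 | 0011001100 | 0 | 1
  35 | 0110011001 | 0 | 0
  36 | 1100110010 | 1 | 1
  37 | 1001100101 | 1 | 0
  38 | 0011001010 | 0 | 0
  39 | 0110010100 | 0 | 1
  40 | 1100101001 | 1 | 1
  41 | 1001010011 | 1 | 1
  42 | 0010100111 | 0 | 1
  43 | 0101001111 | 0 | 1
  44 | 1010011111 | 1 | 0
  45 | 0100111110 | 0 | 1
  46 | 1001111101 | 1 | 0
  47 | 0011111010 | 0 | 0
  48 | 0111110100 | 0 | 1
  49 | 1111101001 | 1 | 1
  50 | 1111010011 | 1 | 1
  51 | 1110100111 | 1 | 0
  52 | 1101001110 | 1 | 0
  53 | 1010011100 | 1 | 0
  54 | 0100111000 | 0 | 0
  55 | 1001110000 | 1 | 1
  56 | 0011100001 | 0 | 0
  57 | 0111000010 | 0 | 0
  58 | 1110000100 | 1 | 0
  59 | 1100001000 | 1 | 1
  60 | 1000010001 | 1 | 1
  61 | 0000100011 | 0 | 0
  62 | 0001000110 | 0 | 1
  63 | 0010001101 | 0 | 1
  64 | 0100011011 | 0 | 0
  65 | 1000110110 | 1 | 0
  66 | 0001101100 | 0 | 1
  67 | 0011011001 | 0 | 0
  68 | 0110110010 | 0 | 0
  69 | 1101100100 | 1 | 0
  70 | 1011001000 | 1 | 1
  71 | 0110010001 | 0 | 0
  72 | 1100100010 | 1 | 1
  73 | 1001000101 | 1 | 0
  74 | 0010001010 | 0 | 0
  75 | 0100010100 | 0 | 1
  76 | 1000101001 | 1 | 1
  77 | 0001010011 | 0 | 0
  78 | 0010100110 | 0 | 1
  79 | 0101001101 | 0 | 1
  80 | 1010011011 | 1 | 1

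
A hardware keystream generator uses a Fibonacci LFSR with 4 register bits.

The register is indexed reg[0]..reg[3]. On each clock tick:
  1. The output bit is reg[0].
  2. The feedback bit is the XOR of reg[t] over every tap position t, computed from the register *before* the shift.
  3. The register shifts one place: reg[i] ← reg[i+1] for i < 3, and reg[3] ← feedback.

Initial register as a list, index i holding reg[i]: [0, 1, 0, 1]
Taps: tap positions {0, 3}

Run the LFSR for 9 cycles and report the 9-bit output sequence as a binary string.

010110010

step | reg (before) | out | fb
   0 | 0101 | 0 | 1
   1 | 1011 | 1 | 0
   2 | 0110 | 0 | 0
   3 | 1100 | 1 | 1
   4 | 1001 | 1 | 0
   5 | 0010 | 0 | 0
   6 | 0100 | 0 | 0
   7 | 1000 | 1 | 1
   8 | 0001 | 0 | 1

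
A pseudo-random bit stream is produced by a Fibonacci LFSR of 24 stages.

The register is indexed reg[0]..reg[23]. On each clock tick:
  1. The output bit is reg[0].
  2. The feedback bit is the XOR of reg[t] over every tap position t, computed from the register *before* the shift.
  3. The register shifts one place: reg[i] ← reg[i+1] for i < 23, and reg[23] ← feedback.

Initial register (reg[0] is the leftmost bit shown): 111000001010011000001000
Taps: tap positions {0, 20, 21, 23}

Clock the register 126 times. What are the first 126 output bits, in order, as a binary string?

k : reg_k → out_k, fb_k
0: 111000001010011000001000 → 1, fb=0
1: 110000010100110000010000 → 1, fb=1
2: 100000101001100000100001 → 1, fb=0
3: 000001010011000001000010 → 0, fb=0
4: 000010100110000010000100 → 0, fb=1
5: 000101001100000100001001 → 0, fb=0
6: 001010011000001000010010 → 0, fb=0
7: 010100110000010000100100 → 0, fb=1
8: 101001100000100001001001 → 1, fb=1
9: 010011000001000010010011 → 0, fb=1
10: 100110000010000100100111 → 1, fb=1
11: 001100000100001001001111 → 0, fb=1
12: 011000001000010010011111 → 0, fb=1
13: 110000010000100100111111 → 1, fb=0
14: 100000100001001001111110 → 1, fb=1
15: 000001000010010011111101 → 0, fb=1
16: 000010000100100111111011 → 0, fb=0
17: 000100001001001111110110 → 0, fb=1
18: 001000010010011111101101 → 0, fb=1
19: 010000100100111111011011 → 0, fb=0
20: 100001001001111110110110 → 1, fb=0
21: 000010010011111101101100 → 0, fb=0
22: 000100100111111011011000 → 0, fb=1
23: 001001001111110110110001 → 0, fb=1
24: 010010011111101101100011 → 0, fb=1
25: 100100111111011011000111 → 1, fb=1
26: 001001111110110110001111 → 0, fb=1
27: 010011111101101100011111 → 0, fb=1
28: 100111111011011000111111 → 1, fb=0
29: 001111110110110001111110 → 0, fb=0
30: 011111101101100011111100 → 0, fb=0
31: 111111011011000111111000 → 1, fb=0
32: 111110110110001111110000 → 1, fb=1
33: 111101101100011111100001 → 1, fb=0
34: 111011011000111111000010 → 1, fb=1
35: 110110110001111110000101 → 1, fb=1
36: 101101100011111100001011 → 1, fb=1
37: 011011000111111000010111 → 0, fb=0
38: 110110001111110000101110 → 1, fb=1
39: 101100011111100001011101 → 1, fb=0
40: 011000111111000010111010 → 0, fb=1
41: 110001111110000101110101 → 1, fb=1
42: 100011111100001011101011 → 1, fb=1
43: 000111111000010111010111 → 0, fb=0
44: 001111110000101110101110 → 0, fb=0
45: 011111100001011101011100 → 0, fb=0
46: 111111000010111010111000 → 1, fb=0
47: 111110000101110101110000 → 1, fb=1
48: 111100001011101011100001 → 1, fb=0
49: 111000010111010111000010 → 1, fb=1
50: 110000101110101110000101 → 1, fb=1
51: 100001011101011100001011 → 1, fb=1
52: 000010111010111000010111 → 0, fb=0
53: 000101110101110000101110 → 0, fb=0
54: 001011101011100001011100 → 0, fb=0
55: 010111010111000010111000 → 0, fb=1
56: 101110101110000101110001 → 1, fb=0
57: 011101011100001011100010 → 0, fb=0
58: 111010111000010111000100 → 1, fb=0
59: 110101110000101110001000 → 1, fb=0
60: 101011100001011100010000 → 1, fb=1
61: 010111000010111000100001 → 0, fb=1
62: 101110000101110001000011 → 1, fb=0
63: 011100001011100010000110 → 0, fb=1
64: 111000010111000100001101 → 1, fb=0
65: 110000101110001000011010 → 1, fb=0
66: 100001011100010000110100 → 1, fb=0
67: 000010111000100001101000 → 0, fb=1
68: 000101110001000011010001 → 0, fb=1
69: 001011100010000110100011 → 0, fb=1
70: 010111000100001101000111 → 0, fb=0
71: 101110001000011010001110 → 1, fb=1
72: 011100010000110100011101 → 0, fb=1
73: 111000100001101000111011 → 1, fb=1
74: 110001000011010001110111 → 1, fb=1
75: 100010000110100011101111 → 1, fb=0
76: 000100001101000111011110 → 0, fb=0
77: 001000011010001110111100 → 0, fb=0
78: 010000110100011101111000 → 0, fb=1
79: 100001101000111011110001 → 1, fb=0
80: 000011010001110111100010 → 0, fb=0
81: 000110100011101111000100 → 0, fb=1
82: 001101000111011110001001 → 0, fb=0
83: 011010001110111100010010 → 0, fb=0
84: 110100011101111000100100 → 1, fb=0
85: 101000111011110001001000 → 1, fb=0
86: 010001110111100010010000 → 0, fb=0
87: 100011101111000100100000 → 1, fb=1
88: 000111011110001001000001 → 0, fb=1
89: 001110111100010010000011 → 0, fb=1
90: 011101111000100100000111 → 0, fb=0
91: 111011110001001000001110 → 1, fb=1
92: 110111100010010000011101 → 1, fb=0
93: 101111000100100000111010 → 1, fb=0
94: 011110001001000001110100 → 0, fb=1
95: 111100010010000011101001 → 1, fb=1
96: 111000100100000111010011 → 1, fb=0
97: 110001001000001110100110 → 1, fb=0
98: 100010010000011101001100 → 1, fb=1
99: 000100100000111010011001 → 0, fb=0
100: 001001000001110100110010 → 0, fb=0
101: 010010000011101001100100 → 0, fb=1
102: 100100000111010011001001 → 1, fb=1
103: 001000001110100110010011 → 0, fb=1
104: 010000011101001100100111 → 0, fb=0
105: 100000111010011001001110 → 1, fb=1
106: 000001110100110010011101 → 0, fb=1
107: 000011101001100100111011 → 0, fb=0
108: 000111010011001001110110 → 0, fb=1
109: 001110100110010011101101 → 0, fb=1
110: 011101001100100111011011 → 0, fb=0
111: 111010011001001110110110 → 1, fb=0
112: 110100110010011101101100 → 1, fb=1
113: 101001100100111011011001 → 1, fb=1
114: 010011001001110110110011 → 0, fb=1
115: 100110010011101101100111 → 1, fb=1
116: 001100100111011011001111 → 0, fb=1
117: 011001001110110110011111 → 0, fb=1
118: 110010011101101100111111 → 1, fb=0
119: 100100111011011001111110 → 1, fb=1
120: 001001110110110011111101 → 0, fb=1
121: 010011101101100111111011 → 0, fb=0
122: 100111011011001111110110 → 1, fb=0
123: 001110110110011111101100 → 0, fb=0
124: 011101101100111111011000 → 0, fb=1
125: 111011011001111110110001 → 1, fb=0

111000001010011000001000010010011111101101100011111100001011101011100001011100010000110100011101111000100100000111010011001001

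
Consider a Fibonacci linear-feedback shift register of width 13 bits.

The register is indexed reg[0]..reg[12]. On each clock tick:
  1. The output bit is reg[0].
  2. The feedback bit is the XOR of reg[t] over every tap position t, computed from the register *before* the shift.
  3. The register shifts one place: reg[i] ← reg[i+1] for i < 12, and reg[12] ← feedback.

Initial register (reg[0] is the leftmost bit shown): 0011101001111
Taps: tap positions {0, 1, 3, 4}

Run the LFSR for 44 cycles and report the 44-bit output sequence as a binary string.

00111010011110011101011011001101000011110111

step | reg (before) | out | fb
   0 | 0011101001111 | 0 | 0
   1 | 0111010011110 | 0 | 0
   2 | 1110100111100 | 1 | 1
   3 | 1101001111001 | 1 | 1
   4 | 1010011110011 | 1 | 1
   5 | 0100111100111 | 0 | 0
   6 | 1001111001110 | 1 | 1
   7 | 0011110011101 | 0 | 0
   8 | 0111100111010 | 0 | 1
   9 | 1111001110101 | 1 | 1
  10 | 1110011101011 | 1 | 0
  11 | 1100111010110 | 1 | 1
  12 | 1001110101101 | 1 | 1
  13 | 0011101011011 | 0 | 0
  14 | 0111010110110 | 0 | 0
  15 | 1110101101100 | 1 | 1
  16 | 1101011011001 | 1 | 1
  17 | 1010110110011 | 1 | 0
  18 | 0101101100110 | 0 | 1
  19 | 1011011001101 | 1 | 0
  20 | 0110110011010 | 0 | 0
  21 | 1101100110100 | 1 | 0
  22 | 1011001101000 | 1 | 0
  23 | 0110011010000 | 0 | 1
  24 | 1100110100001 | 1 | 1
  25 | 1001101000011 | 1 | 1
  26 | 0011010000111 | 0 | 1
  27 | 0110100001111 | 0 | 0
  28 | 1101000011110 | 1 | 1
  29 | 1010000111101 | 1 | 1
  30 | 0100001111011 | 0 | 1
  31 | 1000011110111 | 1 | 1
  32 | 0000111101111 | 0 | 1
  33 | 0001111011111 | 0 | 0
  34 | 0011110111110 | 0 | 0
  35 | 0111101111100 | 0 | 1
  36 | 1111011111001 | 1 | 1
  37 | 1110111110011 | 1 | 1
  38 | 1101111100111 | 1 | 0
  39 | 1011111001110 | 1 | 1
  40 | 0111110011101 | 0 | 1
  41 | 1111100111011 | 1 | 0
  42 | 1111001110110 | 1 | 1
  43 | 1110011101101 | 1 | 0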